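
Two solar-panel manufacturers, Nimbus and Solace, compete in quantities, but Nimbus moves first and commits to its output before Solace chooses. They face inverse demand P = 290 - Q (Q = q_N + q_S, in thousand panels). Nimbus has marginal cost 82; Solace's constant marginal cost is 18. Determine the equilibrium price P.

118

Solve by backward induction. Given q_N, the follower Solace maximises π_S = (290 - q_N - q_S)q_S - 18q_S.
∂π_S/∂q_S = 272 - q_N - 2q_S = 0 gives the reaction function q_S = (272 - q_N)/2.
Nimbus substitutes q_S(q_N) into its own profit: π_N = q_N(290 - q_N - (272 - q_N)/2) - 82q_N = (154 - (1/2)q_N)q_N - 82q_N.
Maximising: ∂π_N/∂q_N = 72 - q_N = 0, giving q_N = 72.
Then q_S = (272 - 72)/2 = 100.
Total output Q = 172, so price P = 290 - 172 = 118.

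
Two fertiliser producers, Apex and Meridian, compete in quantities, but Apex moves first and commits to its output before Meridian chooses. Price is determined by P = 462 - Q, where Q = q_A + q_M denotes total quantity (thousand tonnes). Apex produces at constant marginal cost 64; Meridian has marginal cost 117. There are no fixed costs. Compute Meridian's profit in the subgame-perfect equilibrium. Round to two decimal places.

3570.06

Solve by backward induction. Given q_A, the follower Meridian maximises π_M = (462 - q_A - q_M)q_M - 117q_M.
Setting the follower's marginal profit to zero, 345 - q_A - 2q_M = 0, i.e. q_M = (345 - q_A)/2.
The leader anticipates this reaction. Substituting into P = 462 - Q gives P = 579/2 - (1/2)q_A, so π_A = (579/2 - (1/2)q_A)q_A - 64q_A.
Maximising: ∂π_A/∂q_A = 451/2 - q_A = 0, giving q_A = 451/2.
Then q_M = (345 - 451/2)/2 = 239/4.
Price P = 462 - 1141/4 = 707/4.
Meridian's profit: (707/4 - 117)·(239/4) = 3570.0625.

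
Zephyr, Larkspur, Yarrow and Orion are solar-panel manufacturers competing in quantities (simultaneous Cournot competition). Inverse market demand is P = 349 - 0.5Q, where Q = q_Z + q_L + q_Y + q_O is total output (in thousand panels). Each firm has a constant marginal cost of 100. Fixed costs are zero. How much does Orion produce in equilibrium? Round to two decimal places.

99.60

A representative firm's profit is π_i = q_i(349 - 0.5Q) - 100q_i.
First-order condition (treating rivals' output as given): 249 - q_i - (1/2)·Σ_{j≠i} q_j = 0.
With identical firms every q_j equals q_i, so Σ_{j≠i} q_j = 3q_i and 249 = (5/2)q_i, giving q_i = 498/5.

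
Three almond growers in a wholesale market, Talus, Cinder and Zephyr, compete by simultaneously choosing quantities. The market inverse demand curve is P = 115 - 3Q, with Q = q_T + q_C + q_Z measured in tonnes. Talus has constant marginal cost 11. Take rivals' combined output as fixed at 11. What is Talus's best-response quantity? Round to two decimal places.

With rivals' combined output fixed at 11, Talus's profit is π_T = (115 - 3·11 - 3q_T)q_T - (11q_T) = (82 - 3q_T)q_T - (11q_T).
∂π_T/∂q_T = 71 - 6q_T = 0, so q_T = 71/6.

11.83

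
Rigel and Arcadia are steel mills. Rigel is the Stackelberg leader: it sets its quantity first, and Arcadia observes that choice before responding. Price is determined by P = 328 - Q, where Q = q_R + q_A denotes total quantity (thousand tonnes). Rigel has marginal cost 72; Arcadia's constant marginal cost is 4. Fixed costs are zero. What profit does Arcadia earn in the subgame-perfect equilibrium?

13225

Solve by backward induction. Given q_R, the follower Arcadia maximises π_A = (328 - q_R - q_A)q_A - 4q_A.
Follower FOC: 324 - q_R - 2q_A = 0, so q_A(q_R) = (324 - q_R)/2.
The leader anticipates this reaction. Substituting into P = 328 - Q gives P = 166 - (1/2)q_R, so π_R = (166 - (1/2)q_R)q_R - 72q_R.
Maximising: ∂π_R/∂q_R = 94 - q_R = 0, giving q_R = 94.
Then q_A = (324 - 94)/2 = 115.
Price P = 328 - 209 = 119.
Arcadia's profit: (119 - 4)·115 = 13225.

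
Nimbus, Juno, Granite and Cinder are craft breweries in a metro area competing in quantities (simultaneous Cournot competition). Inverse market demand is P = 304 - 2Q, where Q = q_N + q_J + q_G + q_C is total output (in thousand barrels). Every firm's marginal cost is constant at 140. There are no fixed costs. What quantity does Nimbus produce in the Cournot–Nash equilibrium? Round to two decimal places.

16.40

Each firm earns π_i = (304 - 2Q)q_i - 140q_i.
First-order condition (treating rivals' output as given): 164 - 4q_i - 2·Σ_{j≠i} q_j = 0.
By symmetry each firm produces the same amount; substituting Σ_{j≠i} q_j = 3q_i yields q_i = 164/10 = 82/5.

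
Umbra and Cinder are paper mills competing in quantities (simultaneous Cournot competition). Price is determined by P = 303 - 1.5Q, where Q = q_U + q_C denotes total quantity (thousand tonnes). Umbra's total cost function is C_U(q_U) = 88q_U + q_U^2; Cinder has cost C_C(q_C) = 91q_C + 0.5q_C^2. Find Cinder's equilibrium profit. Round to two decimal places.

Umbra's profit: π_U = (303 - 1.5Q)q_U - (88q_U + q_U²). Setting ∂π_U/∂q_U = 0: 215 - 5q_U - (3/2)(q_C) = 0.
Cinder's profit: π_C = (303 - 1.5Q)q_C - (91q_C + (1/2)q_C²). Setting ∂π_C/∂q_C = 0: 212 - 4q_C - (3/2)(q_U) = 0.
Rearranging gives the reaction functions q_U = (215 - (3/2)q_C)/5 and q_C = (212 - (3/2)q_U)/4.
Solving the pair: q_U = 30.5352, q_C = 41.5493.
Price P = 303 - (3/2)·72.0845 = 194.8732.
Cinder's profit: 194.8732·41.5493 - 91·41.5493 - (1/2)·41.5493² = 3452.6880.

3452.69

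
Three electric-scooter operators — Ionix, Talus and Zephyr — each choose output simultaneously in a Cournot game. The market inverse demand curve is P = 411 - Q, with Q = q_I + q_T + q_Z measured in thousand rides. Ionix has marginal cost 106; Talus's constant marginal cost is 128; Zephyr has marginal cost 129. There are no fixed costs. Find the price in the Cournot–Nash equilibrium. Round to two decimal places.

193.50

Ionix's profit: π_I = (411 - Q)q_I - (106q_I). Setting ∂π_I/∂q_I = 0: 305 - 2q_I - (q_T + q_Z) = 0.
Talus's first-order condition: 283 - 2q_T - (q_I + q_Z) = 0.
Zephyr's profit: π_Z = (411 - Q)q_Z - (129q_Z). Setting ∂π_Z/∂q_Z = 0: 282 - 2q_Z - (q_I + q_T) = 0.
Adding the 3 first-order conditions: 870 − 4Q = 0, so Q = 435/2.
Back-substituting: q_I = (305 − 435/2) = 175/2, q_T = (283 − 435/2) = 131/2, q_Z = (282 − 435/2) = 129/2.
Total output Q = 435/2, so price P = 411 - 435/2 = 387/2.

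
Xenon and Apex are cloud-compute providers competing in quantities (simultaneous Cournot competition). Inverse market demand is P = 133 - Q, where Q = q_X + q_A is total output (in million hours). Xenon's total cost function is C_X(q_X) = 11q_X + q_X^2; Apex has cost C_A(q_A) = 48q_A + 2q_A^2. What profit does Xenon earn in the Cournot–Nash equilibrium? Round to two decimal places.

1582.64

Xenon's profit: π_X = (133 - Q)q_X - (11q_X + q_X²). Setting ∂π_X/∂q_X = 0: 122 - 4q_X - (q_A) = 0.
Apex's first-order condition: 85 - 6q_A - (q_X) = 0.
So q_X = (122 - q_A)/4 and q_A = (85 - q_X)/6.
Solving the pair: q_X = 647/23, q_A = 218/23.
Price P = 133 - 865/23 = 95.3913.
Xenon's profit: 95.3913·(647/23) - 11·(647/23) - (647/23)² = 1582.6427.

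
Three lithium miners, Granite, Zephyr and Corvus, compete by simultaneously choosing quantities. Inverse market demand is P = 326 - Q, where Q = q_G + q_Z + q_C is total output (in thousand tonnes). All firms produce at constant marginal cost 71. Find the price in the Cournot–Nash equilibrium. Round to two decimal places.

134.75

A representative firm's profit is π_i = q_i(326 - Q) - 71q_i.
First-order condition (treating rivals' output as given): 255 - 2q_i - Σ_{j≠i} q_j = 0.
By symmetry each firm produces the same amount; substituting Σ_{j≠i} q_j = 2q_i yields q_i = 255/4.
Total output Q = 765/4, so price P = 326 - 765/4 = 539/4.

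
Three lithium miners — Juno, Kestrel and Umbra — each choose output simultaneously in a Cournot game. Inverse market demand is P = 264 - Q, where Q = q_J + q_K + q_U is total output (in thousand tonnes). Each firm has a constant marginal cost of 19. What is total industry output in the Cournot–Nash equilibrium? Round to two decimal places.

183.75

A representative firm's profit is π_i = q_i(264 - Q) - 19q_i.
First-order condition (treating rivals' output as given): 245 - 2q_i - Σ_{j≠i} q_j = 0.
With identical firms every q_j equals q_i, so Σ_{j≠i} q_j = 2q_i and 245 = 4q_i, giving q_i = 245/4.
Total output Q = 245/4 + 245/4 + 245/4 = 735/4.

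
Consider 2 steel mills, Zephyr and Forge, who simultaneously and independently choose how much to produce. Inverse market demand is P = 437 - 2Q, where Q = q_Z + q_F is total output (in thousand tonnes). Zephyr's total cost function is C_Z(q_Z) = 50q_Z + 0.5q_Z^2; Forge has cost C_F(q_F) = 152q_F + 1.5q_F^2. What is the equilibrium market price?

257

Zephyr's profit: π_Z = (437 - 2Q)q_Z - (50q_Z + (1/2)q_Z²). Setting ∂π_Z/∂q_Z = 0: 387 - 5q_Z - 2(q_F) = 0.
Forge's profit: π_F = (437 - 2Q)q_F - (152q_F + (3/2)q_F²). Setting ∂π_F/∂q_F = 0: 285 - 7q_F - 2(q_Z) = 0.
So q_Z = (387 - 2q_F)/5 and q_F = (285 - 2q_Z)/7.
Solving the pair: q_Z = 69, q_F = 21.
Total output Q = 90, so price P = 437 - 2·90 = 257.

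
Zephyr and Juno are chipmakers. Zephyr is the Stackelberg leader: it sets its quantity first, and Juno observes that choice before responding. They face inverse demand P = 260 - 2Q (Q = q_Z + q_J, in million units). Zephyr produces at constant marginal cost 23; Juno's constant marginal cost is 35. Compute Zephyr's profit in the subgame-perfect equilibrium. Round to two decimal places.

The follower Juno best-responds to any q_Z: π_J = (260 - 2Q)q_J - 35q_J.
Follower FOC: 225 - 2q_Z - 4q_J = 0, so q_J(q_Z) = (225 - 2q_Z)/4.
The leader anticipates this reaction. Substituting into P = 260 - 2Q gives P = 295/2 - q_Z, so π_Z = (295/2 - q_Z)q_Z - 23q_Z.
Leader FOC: 249/2 - 2q_Z = 0, so q_Z = 249/4.
Then q_J = (225 - 2·(249/4))/4 = 201/8.
Price P = 260 - 2·(699/8) = 341/4.
Zephyr's profit: (341/4 - 23)·(249/4) = 3875.0625.

3875.06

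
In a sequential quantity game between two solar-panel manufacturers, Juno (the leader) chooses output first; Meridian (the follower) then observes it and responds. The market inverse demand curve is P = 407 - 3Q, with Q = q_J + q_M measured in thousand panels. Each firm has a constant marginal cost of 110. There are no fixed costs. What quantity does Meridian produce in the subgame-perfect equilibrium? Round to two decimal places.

Solve by backward induction. Given q_J, the follower Meridian maximises π_M = (407 - 3q_J - 3q_M)q_M - 110q_M.
Setting the follower's marginal profit to zero, 297 - 3q_J - 6q_M = 0, i.e. q_M = (297 - 3q_J)/6.
Juno substitutes q_M(q_J) into its own profit: π_J = q_J(407 - 3q_J - (297 - 3q_J)/2) - 110q_J = (517/2 - (3/2)q_J)q_J - 110q_J.
The leader's first-order condition 297/2 - 3q_J = 0 yields q_J = 99/2.
Then q_M = (297 - 3·(99/2))/6 = 99/4.

24.75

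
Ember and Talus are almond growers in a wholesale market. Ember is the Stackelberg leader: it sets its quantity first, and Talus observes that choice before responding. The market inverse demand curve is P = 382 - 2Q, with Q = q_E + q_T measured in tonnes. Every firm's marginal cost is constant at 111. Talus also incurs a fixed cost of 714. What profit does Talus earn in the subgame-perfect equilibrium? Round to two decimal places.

The follower Talus best-responds to any q_E: π_T = (382 - 2Q)q_T - 111q_T.
∂π_T/∂q_T = 271 - 2q_E - 4q_T = 0 gives the reaction function q_T = (271 - 2q_E)/4.
Ember substitutes q_T(q_E) into its own profit: π_E = q_E(382 - 2q_E - (271 - 2q_E)/2) - 111q_E = (493/2 - q_E)q_E - 111q_E.
Maximising: ∂π_E/∂q_E = 271/2 - 2q_E = 0, giving q_E = 271/4.
Then q_T = (271 - 2·(271/4))/4 = 271/8.
Price P = 382 - 2·(813/8) = 715/4.
Talus's profit: (715/4 - 111)·(271/8) - 714 = 1581.0313.

1581.03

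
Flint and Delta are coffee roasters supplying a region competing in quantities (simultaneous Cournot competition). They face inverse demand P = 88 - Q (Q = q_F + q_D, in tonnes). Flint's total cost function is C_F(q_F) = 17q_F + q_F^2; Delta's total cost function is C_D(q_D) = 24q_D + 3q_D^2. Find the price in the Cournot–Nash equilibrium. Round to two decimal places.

65.77

Flint's profit: π_F = (88 - Q)q_F - (17q_F + q_F²). Setting ∂π_F/∂q_F = 0: 71 - 4q_F - (q_D) = 0.
Delta's profit: π_D = (88 - Q)q_D - (24q_D + 3q_D²). Setting ∂π_D/∂q_D = 0: 64 - 8q_D - (q_F) = 0.
Rearranging gives the reaction functions q_F = (71 - q_D)/4 and q_D = (64 - q_F)/8.
Substituting one into the other gives q_F = 504/31 and q_D = 185/31.
Total output Q = 689/31, so price P = 88 - 689/31 = 65.7742.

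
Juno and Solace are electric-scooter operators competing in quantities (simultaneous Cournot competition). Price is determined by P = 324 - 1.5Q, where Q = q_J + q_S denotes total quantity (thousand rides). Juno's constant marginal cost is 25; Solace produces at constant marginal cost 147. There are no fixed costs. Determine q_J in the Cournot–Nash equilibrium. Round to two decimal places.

93.56

Juno's profit: π_J = (324 - 1.5Q)q_J - (25q_J). Setting ∂π_J/∂q_J = 0: 299 - 3q_J - (3/2)(q_S) = 0.
Solace's profit: π_S = (324 - 1.5Q)q_S - (147q_S). Setting ∂π_S/∂q_S = 0: 177 - 3q_S - (3/2)(q_J) = 0.
So q_J = (299 - (3/2)q_S)/3 and q_S = (177 - (3/2)q_J)/3.
Substituting one into the other gives q_J = 842/9 and q_S = 110/9.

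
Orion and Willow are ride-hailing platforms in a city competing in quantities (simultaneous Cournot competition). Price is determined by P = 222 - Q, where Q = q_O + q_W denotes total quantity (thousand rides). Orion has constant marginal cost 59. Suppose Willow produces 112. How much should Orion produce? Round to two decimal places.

25.50

With the rival's output fixed at 112, Orion's profit is π_O = (222 - 112 - q_O)q_O - (59q_O) = (110 - q_O)q_O - (59q_O).
∂π_O/∂q_O = 51 - 2q_O = 0, so q_O = 51/2.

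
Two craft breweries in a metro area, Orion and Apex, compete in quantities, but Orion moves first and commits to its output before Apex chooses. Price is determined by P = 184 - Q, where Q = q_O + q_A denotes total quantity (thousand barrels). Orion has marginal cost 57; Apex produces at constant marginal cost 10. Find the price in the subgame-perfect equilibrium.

77

Solve by backward induction. Given q_O, the follower Apex maximises π_A = (184 - q_O - q_A)q_A - 10q_A.
Setting the follower's marginal profit to zero, 174 - q_O - 2q_A = 0, i.e. q_A = (174 - q_O)/2.
The leader anticipates this reaction. Substituting into P = 184 - Q gives P = 97 - (1/2)q_O, so π_O = (97 - (1/2)q_O)q_O - 57q_O.
The leader's first-order condition 40 - q_O = 0 yields q_O = 40.
Then q_A = (174 - 40)/2 = 67.
Total output Q = 107, so price P = 184 - 107 = 77.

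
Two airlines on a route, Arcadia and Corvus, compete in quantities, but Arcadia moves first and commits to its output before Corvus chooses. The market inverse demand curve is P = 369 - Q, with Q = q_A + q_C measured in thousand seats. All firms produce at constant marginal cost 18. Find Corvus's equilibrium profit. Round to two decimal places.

The follower Corvus best-responds to any q_A: π_C = (369 - Q)q_C - 18q_C.
∂π_C/∂q_C = 351 - q_A - 2q_C = 0 gives the reaction function q_C = (351 - q_A)/2.
The leader anticipates this reaction. Substituting into P = 369 - Q gives P = 387/2 - (1/2)q_A, so π_A = (387/2 - (1/2)q_A)q_A - 18q_A.
Leader FOC: 351/2 - q_A = 0, so q_A = 351/2.
Then q_C = (351 - 351/2)/2 = 351/4.
Price P = 369 - 1053/4 = 423/4.
Corvus's profit: (423/4 - 18)·(351/4) = 7700.0625.

7700.06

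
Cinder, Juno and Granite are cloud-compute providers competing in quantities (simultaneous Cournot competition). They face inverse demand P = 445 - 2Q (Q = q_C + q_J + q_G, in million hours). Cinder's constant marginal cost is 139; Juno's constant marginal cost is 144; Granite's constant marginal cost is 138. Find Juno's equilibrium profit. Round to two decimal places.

Cinder's profit: π_C = (445 - 2Q)q_C - (139q_C). Setting ∂π_C/∂q_C = 0: 306 - 4q_C - 2(q_J + q_G) = 0.
Juno's profit: π_J = (445 - 2Q)q_J - (144q_J). Setting ∂π_J/∂q_J = 0: 301 - 4q_J - 2(q_C + q_G) = 0.
Granite's profit: π_G = (445 - 2Q)q_G - (138q_G). Setting ∂π_G/∂q_G = 0: 307 - 4q_G - 2(q_C + q_J) = 0.
Summing all 3 equations gives 914 − 8Q = 0, hence Q = 457/4.
Back-substituting: q_C = (306 − 457/2)/2 = 155/4, q_J = (301 − 457/2)/2 = 145/4, q_G = (307 − 457/2)/2 = 157/4.
Price P = 445 - 2·(457/4) = 433/2.
Juno's profit: (433/2 - 144)·(145/4) = 2628.1250.

2628.13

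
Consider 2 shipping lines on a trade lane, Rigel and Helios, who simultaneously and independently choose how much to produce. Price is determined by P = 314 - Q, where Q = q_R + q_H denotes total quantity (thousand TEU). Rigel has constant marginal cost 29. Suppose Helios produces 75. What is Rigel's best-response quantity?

105

With the rival's output fixed at 75, Rigel's profit is π_R = (314 - 75 - q_R)q_R - (29q_R) = (239 - q_R)q_R - (29q_R).
∂π_R/∂q_R = 210 - 2q_R = 0, so q_R = 105.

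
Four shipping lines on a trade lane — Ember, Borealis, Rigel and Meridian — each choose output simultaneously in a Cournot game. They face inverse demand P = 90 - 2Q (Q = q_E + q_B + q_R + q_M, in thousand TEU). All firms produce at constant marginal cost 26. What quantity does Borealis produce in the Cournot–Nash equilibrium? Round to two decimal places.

6.40

A representative firm's profit is π_i = q_i(90 - 2Q) - 26q_i.
First-order condition (treating rivals' output as given): 64 - 4q_i - 2·Σ_{j≠i} q_j = 0.
With identical firms every q_j equals q_i, so Σ_{j≠i} q_j = 3q_i and 64 = 10q_i, giving q_i = 32/5.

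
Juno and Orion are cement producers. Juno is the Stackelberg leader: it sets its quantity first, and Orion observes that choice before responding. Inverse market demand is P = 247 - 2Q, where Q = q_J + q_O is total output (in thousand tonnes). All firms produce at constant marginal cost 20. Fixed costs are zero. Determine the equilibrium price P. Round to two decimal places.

76.75

The follower Orion best-responds to any q_J: π_O = (247 - 2Q)q_O - 20q_O.
∂π_O/∂q_O = 227 - 2q_J - 4q_O = 0 gives the reaction function q_O = (227 - 2q_J)/4.
Juno substitutes q_O(q_J) into its own profit: π_J = q_J(247 - 2q_J - (227 - 2q_J)/2) - 20q_J = (267/2 - q_J)q_J - 20q_J.
The leader's first-order condition 227/2 - 2q_J = 0 yields q_J = 227/4.
Then q_O = (227 - 2·(227/4))/4 = 227/8.
Total output Q = 681/8, so price P = 247 - 2·(681/8) = 307/4.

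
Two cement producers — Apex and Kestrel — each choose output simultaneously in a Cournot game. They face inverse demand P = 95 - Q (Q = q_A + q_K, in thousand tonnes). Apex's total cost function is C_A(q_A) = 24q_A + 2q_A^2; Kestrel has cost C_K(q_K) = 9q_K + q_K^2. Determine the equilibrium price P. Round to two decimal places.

67.04

Apex's profit: π_A = (95 - Q)q_A - (24q_A + 2q_A²). Setting ∂π_A/∂q_A = 0: 71 - 6q_A - (q_K) = 0.
Kestrel's first-order condition: 86 - 4q_K - (q_A) = 0.
Best responses: q_A = (71 - q_K)/6, q_K = (86 - q_A)/4.
Substituting one into the other gives q_A = 198/23 and q_K = 445/23.
Total output Q = 643/23, so price P = 95 - 643/23 = 1542/23.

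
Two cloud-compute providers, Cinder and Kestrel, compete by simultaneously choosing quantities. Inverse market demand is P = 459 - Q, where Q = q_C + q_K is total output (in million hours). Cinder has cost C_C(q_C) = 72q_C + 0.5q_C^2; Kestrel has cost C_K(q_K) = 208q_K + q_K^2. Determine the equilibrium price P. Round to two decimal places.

307.82

Cinder's profit: π_C = (459 - Q)q_C - (72q_C + (1/2)q_C²). Setting ∂π_C/∂q_C = 0: 387 - 3q_C - (q_K) = 0.
Kestrel's first-order condition: 251 - 4q_K - (q_C) = 0.
Rearranging gives the reaction functions q_C = (387 - q_K)/3 and q_K = (251 - q_C)/4.
Solving the pair: q_C = 1297/11, q_K = 366/11.
Total output Q = 1663/11, so price P = 459 - 1663/11 = 307.8182.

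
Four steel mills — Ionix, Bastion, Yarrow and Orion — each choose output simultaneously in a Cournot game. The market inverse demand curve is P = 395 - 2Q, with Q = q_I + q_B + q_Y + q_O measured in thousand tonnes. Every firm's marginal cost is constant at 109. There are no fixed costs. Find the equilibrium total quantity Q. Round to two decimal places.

114.40

Each firm earns π_i = (395 - 2Q)q_i - 109q_i.
First-order condition (treating rivals' output as given): 286 - 4q_i - 2·Σ_{j≠i} q_j = 0.
By symmetry each firm produces the same amount; substituting Σ_{j≠i} q_j = 3q_i yields q_i = 286/10 = 143/5.
Total output Q = 143/5 + 143/5 + 143/5 + 143/5 = 572/5.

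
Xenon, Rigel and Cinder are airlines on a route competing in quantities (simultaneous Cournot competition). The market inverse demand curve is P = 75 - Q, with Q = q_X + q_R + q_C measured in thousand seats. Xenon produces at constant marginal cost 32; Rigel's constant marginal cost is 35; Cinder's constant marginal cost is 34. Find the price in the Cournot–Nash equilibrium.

Xenon's profit: π_X = (75 - Q)q_X - (32q_X). Setting ∂π_X/∂q_X = 0: 43 - 2q_X - (q_R + q_C) = 0.
Rigel's profit: π_R = (75 - Q)q_R - (35q_R). Setting ∂π_R/∂q_R = 0: 40 - 2q_R - (q_X + q_C) = 0.
Cinder's profit: π_C = (75 - Q)q_C - (34q_C). Setting ∂π_C/∂q_C = 0: 41 - 2q_C - (q_X + q_R) = 0.
Adding the 3 first-order conditions: 124 − 4Q = 0, so Q = 31.
Back-substituting: q_X = (43 − 31) = 12, q_R = (40 − 31) = 9, q_C = (41 − 31) = 10.
Total output Q = 31, so price P = 75 - 31 = 44.

44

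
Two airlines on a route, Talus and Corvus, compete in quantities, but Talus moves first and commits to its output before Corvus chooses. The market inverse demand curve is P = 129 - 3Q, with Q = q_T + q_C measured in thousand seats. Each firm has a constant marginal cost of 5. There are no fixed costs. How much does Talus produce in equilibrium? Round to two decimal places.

20.67

Solve by backward induction. Given q_T, the follower Corvus maximises π_C = (129 - 3q_T - 3q_C)q_C - 5q_C.
Setting the follower's marginal profit to zero, 124 - 3q_T - 6q_C = 0, i.e. q_C = (124 - 3q_T)/6.
The leader anticipates this reaction. Substituting into P = 129 - 3Q gives P = 67 - (3/2)q_T, so π_T = (67 - (3/2)q_T)q_T - 5q_T.
Maximising: ∂π_T/∂q_T = 62 - 3q_T = 0, giving q_T = 62/3.
Then q_C = (124 - 3·(62/3))/6 = 31/3.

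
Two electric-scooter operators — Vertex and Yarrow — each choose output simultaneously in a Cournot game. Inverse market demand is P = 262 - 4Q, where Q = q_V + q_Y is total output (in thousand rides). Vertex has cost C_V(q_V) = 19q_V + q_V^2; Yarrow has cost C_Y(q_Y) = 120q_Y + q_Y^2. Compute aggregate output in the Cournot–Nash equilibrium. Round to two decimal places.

Vertex's profit: π_V = (262 - 4Q)q_V - (19q_V + q_V²). Setting ∂π_V/∂q_V = 0: 243 - 10q_V - 4(q_Y) = 0.
Yarrow's profit: π_Y = (262 - 4Q)q_Y - (120q_Y + q_Y²). Setting ∂π_Y/∂q_Y = 0: 142 - 10q_Y - 4(q_V) = 0.
Rearranging gives the reaction functions q_V = (243 - 4q_Y)/10 and q_Y = (142 - 4q_V)/10.
Substituting one into the other gives q_V = 133/6 and q_Y = 16/3.
Total output Q = 133/6 + 16/3 = 55/2.

27.50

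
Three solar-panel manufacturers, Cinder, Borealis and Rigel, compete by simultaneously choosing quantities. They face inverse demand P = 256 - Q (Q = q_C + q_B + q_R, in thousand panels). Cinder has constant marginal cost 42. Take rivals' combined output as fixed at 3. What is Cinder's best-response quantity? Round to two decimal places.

With rivals' combined output fixed at 3, Cinder's profit is π_C = (256 - 3 - q_C)q_C - (42q_C) = (253 - q_C)q_C - (42q_C).
∂π_C/∂q_C = 211 - 2q_C = 0, so q_C = 211/2.

105.50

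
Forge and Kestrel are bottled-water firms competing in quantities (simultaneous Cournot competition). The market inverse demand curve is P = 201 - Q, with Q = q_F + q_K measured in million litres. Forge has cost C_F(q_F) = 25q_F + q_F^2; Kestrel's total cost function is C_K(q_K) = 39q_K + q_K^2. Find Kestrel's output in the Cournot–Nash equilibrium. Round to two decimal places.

Forge's profit: π_F = (201 - Q)q_F - (25q_F + q_F²). Setting ∂π_F/∂q_F = 0: 176 - 4q_F - (q_K) = 0.
Kestrel's first-order condition: 162 - 4q_K - (q_F) = 0.
So q_F = (176 - q_K)/4 and q_K = (162 - q_F)/4.
Solving the pair: q_F = 542/15, q_K = 472/15.

31.47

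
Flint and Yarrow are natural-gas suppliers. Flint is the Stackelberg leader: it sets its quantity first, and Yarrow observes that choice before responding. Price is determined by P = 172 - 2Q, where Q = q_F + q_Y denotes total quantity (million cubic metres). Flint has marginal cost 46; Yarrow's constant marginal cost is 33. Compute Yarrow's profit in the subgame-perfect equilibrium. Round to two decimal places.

The follower Yarrow best-responds to any q_F: π_Y = (172 - 2Q)q_Y - 33q_Y.
Setting the follower's marginal profit to zero, 139 - 2q_F - 4q_Y = 0, i.e. q_Y = (139 - 2q_F)/4.
Flint substitutes q_Y(q_F) into its own profit: π_F = q_F(172 - 2q_F - (139 - 2q_F)/2) - 46q_F = (205/2 - q_F)q_F - 46q_F.
Maximising: ∂π_F/∂q_F = 113/2 - 2q_F = 0, giving q_F = 113/4.
Then q_Y = (139 - 2·(113/4))/4 = 165/8.
Price P = 172 - 2·(391/8) = 297/4.
Yarrow's profit: (297/4 - 33)·(165/8) = 850.7813.

850.78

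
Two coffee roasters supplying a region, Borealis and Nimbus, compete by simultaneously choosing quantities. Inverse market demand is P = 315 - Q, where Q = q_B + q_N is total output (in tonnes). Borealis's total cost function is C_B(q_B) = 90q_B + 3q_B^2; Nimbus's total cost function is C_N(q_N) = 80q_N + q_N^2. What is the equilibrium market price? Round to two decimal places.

240.16

Borealis's profit: π_B = (315 - Q)q_B - (90q_B + 3q_B²). Setting ∂π_B/∂q_B = 0: 225 - 8q_B - (q_N) = 0.
Nimbus's profit: π_N = (315 - Q)q_N - (80q_N + q_N²). Setting ∂π_N/∂q_N = 0: 235 - 4q_N - (q_B) = 0.
Rearranging gives the reaction functions q_B = (225 - q_N)/8 and q_N = (235 - q_B)/4.
Substituting one into the other gives q_B = 665/31 and q_N = 1655/31.
Total output Q = 74.8387, so price P = 315 - 74.8387 = 240.1613.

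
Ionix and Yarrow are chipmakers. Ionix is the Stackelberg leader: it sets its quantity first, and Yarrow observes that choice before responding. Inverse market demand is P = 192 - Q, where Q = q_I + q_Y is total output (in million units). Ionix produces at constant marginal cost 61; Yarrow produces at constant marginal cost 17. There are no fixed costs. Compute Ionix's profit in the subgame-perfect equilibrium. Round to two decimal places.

946.13

Solve by backward induction. Given q_I, the follower Yarrow maximises π_Y = (192 - q_I - q_Y)q_Y - 17q_Y.
Follower FOC: 175 - q_I - 2q_Y = 0, so q_Y(q_I) = (175 - q_I)/2.
The leader anticipates this reaction. Substituting into P = 192 - Q gives P = 209/2 - (1/2)q_I, so π_I = (209/2 - (1/2)q_I)q_I - 61q_I.
Maximising: ∂π_I/∂q_I = 87/2 - q_I = 0, giving q_I = 87/2.
Then q_Y = (175 - 87/2)/2 = 263/4.
Price P = 192 - 437/4 = 331/4.
Ionix's profit: (331/4 - 61)·(87/2) = 946.1250.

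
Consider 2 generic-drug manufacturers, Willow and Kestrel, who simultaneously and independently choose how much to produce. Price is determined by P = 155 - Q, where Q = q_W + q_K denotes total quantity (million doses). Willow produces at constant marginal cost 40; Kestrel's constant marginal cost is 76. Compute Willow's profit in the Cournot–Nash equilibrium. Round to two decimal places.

Willow's profit: π_W = (155 - Q)q_W - (40q_W). Setting ∂π_W/∂q_W = 0: 115 - 2q_W - (q_K) = 0.
Kestrel's first-order condition: 79 - 2q_K - (q_W) = 0.
So q_W = (115 - q_K)/2 and q_K = (79 - q_W)/2.
Substituting one into the other gives q_W = 151/3 and q_K = 43/3.
Price P = 155 - 194/3 = 271/3.
Willow's profit: (271/3 - 40)·(151/3) = 2533.4444.

2533.44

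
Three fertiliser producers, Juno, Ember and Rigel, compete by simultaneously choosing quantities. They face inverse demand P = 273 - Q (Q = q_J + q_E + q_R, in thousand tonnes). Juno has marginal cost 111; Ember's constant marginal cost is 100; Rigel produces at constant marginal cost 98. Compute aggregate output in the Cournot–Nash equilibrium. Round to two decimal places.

127.50

Juno's profit: π_J = (273 - Q)q_J - (111q_J). Setting ∂π_J/∂q_J = 0: 162 - 2q_J - (q_E + q_R) = 0.
Ember's first-order condition: 173 - 2q_E - (q_J + q_R) = 0.
Rigel's profit: π_R = (273 - Q)q_R - (98q_R). Setting ∂π_R/∂q_R = 0: 175 - 2q_R - (q_J + q_E) = 0.
Adding the 3 first-order conditions: 510 − 4Q = 0, so Q = 255/2.
Back-substituting: q_J = (162 − 255/2) = 69/2, q_E = (173 − 255/2) = 91/2, q_R = (175 − 255/2) = 95/2.
Total output Q = 69/2 + 91/2 + 95/2 = 255/2.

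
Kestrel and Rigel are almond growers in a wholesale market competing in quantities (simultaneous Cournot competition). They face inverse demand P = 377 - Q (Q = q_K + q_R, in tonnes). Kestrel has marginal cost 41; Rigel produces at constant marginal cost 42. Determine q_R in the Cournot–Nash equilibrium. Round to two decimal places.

111.33

Kestrel's profit: π_K = (377 - Q)q_K - (41q_K). Setting ∂π_K/∂q_K = 0: 336 - 2q_K - (q_R) = 0.
Rigel's profit: π_R = (377 - Q)q_R - (42q_R). Setting ∂π_R/∂q_R = 0: 335 - 2q_R - (q_K) = 0.
Rearranging gives the reaction functions q_K = (336 - q_R)/2 and q_R = (335 - q_K)/2.
Substituting one into the other gives q_K = 337/3 and q_R = 334/3.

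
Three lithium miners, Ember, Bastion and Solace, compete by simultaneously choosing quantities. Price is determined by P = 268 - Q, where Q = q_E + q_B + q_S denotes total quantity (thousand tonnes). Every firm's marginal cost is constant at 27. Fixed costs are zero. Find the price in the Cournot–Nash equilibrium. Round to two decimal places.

87.25

A representative firm's profit is π_i = q_i(268 - Q) - 27q_i.
Setting ∂π_i/∂q_i = 0 with rivals' quantities fixed: 241 - 2q_i - Σ_{j≠i} q_j = 0.
By symmetry each firm produces the same amount; substituting Σ_{j≠i} q_j = 2q_i yields q_i = 241/4.
Total output Q = 723/4, so price P = 268 - 723/4 = 349/4.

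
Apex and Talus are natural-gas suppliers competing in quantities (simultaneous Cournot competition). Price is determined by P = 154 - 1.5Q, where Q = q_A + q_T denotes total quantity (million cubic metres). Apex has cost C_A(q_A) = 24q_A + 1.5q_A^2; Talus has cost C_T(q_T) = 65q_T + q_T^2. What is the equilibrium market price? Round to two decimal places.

107.76

Apex's profit: π_A = (154 - 1.5Q)q_A - (24q_A + (3/2)q_A²). Setting ∂π_A/∂q_A = 0: 130 - 6q_A - (3/2)(q_T) = 0.
Talus's first-order condition: 89 - 5q_T - (3/2)(q_A) = 0.
Rearranging gives the reaction functions q_A = (130 - (3/2)q_T)/6 and q_T = (89 - (3/2)q_A)/5.
Solving the pair: q_A = 18.6126, q_T = 452/37.
Total output Q = 30.8288, so price P = 154 - (3/2)·30.8288 = 107.7568.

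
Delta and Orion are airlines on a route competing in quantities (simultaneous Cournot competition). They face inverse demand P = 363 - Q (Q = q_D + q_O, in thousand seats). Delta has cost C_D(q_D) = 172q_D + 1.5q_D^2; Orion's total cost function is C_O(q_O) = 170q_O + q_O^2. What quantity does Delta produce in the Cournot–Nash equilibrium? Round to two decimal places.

30.05

Delta's profit: π_D = (363 - Q)q_D - (172q_D + (3/2)q_D²). Setting ∂π_D/∂q_D = 0: 191 - 5q_D - (q_O) = 0.
Orion's first-order condition: 193 - 4q_O - (q_D) = 0.
So q_D = (191 - q_O)/5 and q_O = (193 - q_D)/4.
Substituting one into the other gives q_D = 571/19 and q_O = 774/19.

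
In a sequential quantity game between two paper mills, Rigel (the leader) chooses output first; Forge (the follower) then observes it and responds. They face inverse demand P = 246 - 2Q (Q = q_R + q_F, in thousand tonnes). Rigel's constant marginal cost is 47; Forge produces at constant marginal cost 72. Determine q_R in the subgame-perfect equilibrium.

56

The follower Forge best-responds to any q_R: π_F = (246 - 2Q)q_F - 72q_F.
Follower FOC: 174 - 2q_R - 4q_F = 0, so q_F(q_R) = (174 - 2q_R)/4.
The leader anticipates this reaction. Substituting into P = 246 - 2Q gives P = 159 - q_R, so π_R = (159 - q_R)q_R - 47q_R.
The leader's first-order condition 112 - 2q_R = 0 yields q_R = 56.
Then q_F = (174 - 2·56)/4 = 31/2.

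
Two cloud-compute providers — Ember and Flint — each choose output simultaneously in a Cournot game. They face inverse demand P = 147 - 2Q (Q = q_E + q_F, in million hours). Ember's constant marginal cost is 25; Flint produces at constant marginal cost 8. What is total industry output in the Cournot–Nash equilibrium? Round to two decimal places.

43.50

Ember's profit: π_E = (147 - 2Q)q_E - (25q_E). Setting ∂π_E/∂q_E = 0: 122 - 4q_E - 2(q_F) = 0.
Flint's first-order condition: 139 - 4q_F - 2(q_E) = 0.
So q_E = (122 - 2q_F)/4 and q_F = (139 - 2q_E)/4.
Solving the pair: q_E = 35/2, q_F = 26.
Total output Q = 35/2 + 26 = 87/2.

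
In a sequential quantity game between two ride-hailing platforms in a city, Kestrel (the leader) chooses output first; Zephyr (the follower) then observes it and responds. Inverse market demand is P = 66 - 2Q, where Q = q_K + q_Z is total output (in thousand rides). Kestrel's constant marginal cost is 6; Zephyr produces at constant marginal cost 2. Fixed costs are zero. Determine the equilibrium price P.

Solve by backward induction. Given q_K, the follower Zephyr maximises π_Z = (66 - 2q_K - 2q_Z)q_Z - 2q_Z.
Setting the follower's marginal profit to zero, 64 - 2q_K - 4q_Z = 0, i.e. q_Z = (64 - 2q_K)/4.
The leader anticipates this reaction. Substituting into P = 66 - 2Q gives P = 34 - q_K, so π_K = (34 - q_K)q_K - 6q_K.
Leader FOC: 28 - 2q_K = 0, so q_K = 14.
Then q_Z = (64 - 2·14)/4 = 9.
Total output Q = 23, so price P = 66 - 2·23 = 20.

20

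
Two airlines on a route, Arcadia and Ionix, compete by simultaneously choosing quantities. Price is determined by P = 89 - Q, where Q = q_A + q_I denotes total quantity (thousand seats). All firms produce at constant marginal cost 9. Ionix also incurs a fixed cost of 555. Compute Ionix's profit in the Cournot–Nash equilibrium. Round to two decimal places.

156.11

A representative firm's profit is π_i = q_i(89 - Q) - 9q_i.
Setting ∂π_i/∂q_i = 0 with rivals' quantities fixed: 80 - 2q_i - q_j = 0.
With identical firms every q_j equals q_i, so q_j = q_i and 80 = 3q_i, giving q_i = 80/3.
Price P = 89 - 160/3 = 107/3.
Ionix's profit: (107/3 - 9)·(80/3) - 555 = 1405/9.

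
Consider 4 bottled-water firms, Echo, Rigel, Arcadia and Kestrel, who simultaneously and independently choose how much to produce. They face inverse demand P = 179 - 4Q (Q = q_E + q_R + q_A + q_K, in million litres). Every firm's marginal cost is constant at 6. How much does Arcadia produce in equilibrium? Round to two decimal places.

Each firm earns π_i = (179 - 4Q)q_i - 6q_i.
Setting ∂π_i/∂q_i = 0 with rivals' quantities fixed: 173 - 8q_i - 4·Σ_{j≠i} q_j = 0.
With identical firms every q_j equals q_i, so Σ_{j≠i} q_j = 3q_i and 173 = 20q_i, giving q_i = 173/20.

8.65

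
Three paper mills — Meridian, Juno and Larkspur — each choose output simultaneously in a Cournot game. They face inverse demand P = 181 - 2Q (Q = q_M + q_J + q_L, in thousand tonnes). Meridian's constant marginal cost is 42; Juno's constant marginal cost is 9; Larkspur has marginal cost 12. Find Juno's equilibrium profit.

Meridian's profit: π_M = (181 - 2Q)q_M - (42q_M). Setting ∂π_M/∂q_M = 0: 139 - 4q_M - 2(q_J + q_L) = 0.
Juno's profit: π_J = (181 - 2Q)q_J - (9q_J). Setting ∂π_J/∂q_J = 0: 172 - 4q_J - 2(q_M + q_L) = 0.
Larkspur's profit: π_L = (181 - 2Q)q_L - (12q_L). Setting ∂π_L/∂q_L = 0: 169 - 4q_L - 2(q_M + q_J) = 0.
Adding the 3 conditions: 480 − 4Q − 4Q = 0, i.e. Q = 60.
Back-substituting: q_M = (139 − 120)/2 = 19/2, q_J = (172 − 120)/2 = 26, q_L = (169 − 120)/2 = 49/2.
Price P = 181 - 2·60 = 61.
Juno's profit: (61 - 9)·26 = 1352.

1352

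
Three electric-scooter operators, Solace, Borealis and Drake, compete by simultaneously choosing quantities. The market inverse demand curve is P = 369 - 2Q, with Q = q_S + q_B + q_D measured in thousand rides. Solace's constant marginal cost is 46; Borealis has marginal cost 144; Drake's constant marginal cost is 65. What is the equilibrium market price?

Solace's profit: π_S = (369 - 2Q)q_S - (46q_S). Setting ∂π_S/∂q_S = 0: 323 - 4q_S - 2(q_B + q_D) = 0.
Borealis's profit: π_B = (369 - 2Q)q_B - (144q_B). Setting ∂π_B/∂q_B = 0: 225 - 4q_B - 2(q_S + q_D) = 0.
Drake's first-order condition: 304 - 4q_D - 2(q_S + q_B) = 0.
Adding the 3 conditions: 852 − 4Q − 4Q = 0, i.e. Q = 213/2.
Back-substituting: q_S = (323 − 213)/2 = 55, q_B = (225 − 213)/2 = 6, q_D = (304 − 213)/2 = 91/2.
Total output Q = 213/2, so price P = 369 - 2·(213/2) = 156.

156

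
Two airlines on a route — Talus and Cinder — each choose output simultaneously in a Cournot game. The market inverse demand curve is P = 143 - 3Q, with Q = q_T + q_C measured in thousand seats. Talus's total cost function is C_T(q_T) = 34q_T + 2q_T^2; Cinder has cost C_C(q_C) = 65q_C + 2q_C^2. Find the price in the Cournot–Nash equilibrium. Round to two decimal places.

Talus's profit: π_T = (143 - 3Q)q_T - (34q_T + 2q_T²). Setting ∂π_T/∂q_T = 0: 109 - 10q_T - 3(q_C) = 0.
Cinder's first-order condition: 78 - 10q_C - 3(q_T) = 0.
Best responses: q_T = (109 - 3q_C)/10, q_C = (78 - 3q_T)/10.
Substituting one into the other gives q_T = 856/91 and q_C = 453/91.
Total output Q = 187/13, so price P = 143 - 3·(187/13) = 1298/13.

99.85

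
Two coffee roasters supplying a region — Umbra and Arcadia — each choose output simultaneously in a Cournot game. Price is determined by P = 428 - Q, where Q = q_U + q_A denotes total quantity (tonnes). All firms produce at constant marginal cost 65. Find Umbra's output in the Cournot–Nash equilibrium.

Each firm earns π_i = (428 - Q)q_i - 65q_i.
Setting ∂π_i/∂q_i = 0 with rivals' quantities fixed: 363 - 2q_i - q_j = 0.
With identical firms every q_j equals q_i, so q_j = q_i and 363 = 3q_i, giving q_i = 121.

121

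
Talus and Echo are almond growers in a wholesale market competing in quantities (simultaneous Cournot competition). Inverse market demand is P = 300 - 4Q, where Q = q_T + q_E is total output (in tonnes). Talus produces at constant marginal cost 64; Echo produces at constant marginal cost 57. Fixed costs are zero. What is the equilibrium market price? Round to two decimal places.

Talus's profit: π_T = (300 - 4Q)q_T - (64q_T). Setting ∂π_T/∂q_T = 0: 236 - 8q_T - 4(q_E) = 0.
Echo's profit: π_E = (300 - 4Q)q_E - (57q_E). Setting ∂π_E/∂q_E = 0: 243 - 8q_E - 4(q_T) = 0.
Rearranging gives the reaction functions q_T = (236 - 4q_E)/8 and q_E = (243 - 4q_T)/8.
Solving the pair: q_T = 229/12, q_E = 125/6.
Total output Q = 479/12, so price P = 300 - 4·(479/12) = 421/3.

140.33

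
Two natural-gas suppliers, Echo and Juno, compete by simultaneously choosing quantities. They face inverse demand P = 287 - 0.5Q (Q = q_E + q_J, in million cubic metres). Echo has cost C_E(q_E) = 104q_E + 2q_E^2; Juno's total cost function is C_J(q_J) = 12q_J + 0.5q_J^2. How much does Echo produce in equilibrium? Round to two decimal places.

23.44

Echo's profit: π_E = (287 - 0.5Q)q_E - (104q_E + 2q_E²). Setting ∂π_E/∂q_E = 0: 183 - 5q_E - (1/2)(q_J) = 0.
Juno's first-order condition: 275 - 2q_J - (1/2)(q_E) = 0.
Rearranging gives the reaction functions q_E = (183 - (1/2)q_J)/5 and q_J = (275 - (1/2)q_E)/2.
Solving the pair: q_E = 914/39, q_J = 131.6410.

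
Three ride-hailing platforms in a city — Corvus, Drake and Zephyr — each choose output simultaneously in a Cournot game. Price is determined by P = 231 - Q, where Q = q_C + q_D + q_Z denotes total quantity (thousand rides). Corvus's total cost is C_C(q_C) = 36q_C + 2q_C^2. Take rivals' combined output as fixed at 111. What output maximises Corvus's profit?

14

With rivals' combined output fixed at 111, Corvus's profit is π_C = (231 - 111 - q_C)q_C - (36q_C + 2q_C²) = (120 - q_C)q_C - (36q_C + 2q_C²).
∂π_C/∂q_C = 84 - 6q_C = 0, so q_C = 14.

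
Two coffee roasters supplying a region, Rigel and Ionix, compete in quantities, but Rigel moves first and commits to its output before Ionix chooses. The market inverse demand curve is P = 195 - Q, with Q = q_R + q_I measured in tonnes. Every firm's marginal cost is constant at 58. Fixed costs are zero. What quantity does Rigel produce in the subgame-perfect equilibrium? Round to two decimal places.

68.50

Solve by backward induction. Given q_R, the follower Ionix maximises π_I = (195 - q_R - q_I)q_I - 58q_I.
Follower FOC: 137 - q_R - 2q_I = 0, so q_I(q_R) = (137 - q_R)/2.
The leader anticipates this reaction. Substituting into P = 195 - Q gives P = 253/2 - (1/2)q_R, so π_R = (253/2 - (1/2)q_R)q_R - 58q_R.
The leader's first-order condition 137/2 - q_R = 0 yields q_R = 137/2.
Then q_I = (137 - 137/2)/2 = 137/4.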